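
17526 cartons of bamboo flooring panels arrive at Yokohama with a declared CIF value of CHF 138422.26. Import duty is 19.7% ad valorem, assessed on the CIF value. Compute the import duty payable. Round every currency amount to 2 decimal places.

Import duty: CHF 27269.19

Import duty = 138422.26 × 19.7% = 27269.19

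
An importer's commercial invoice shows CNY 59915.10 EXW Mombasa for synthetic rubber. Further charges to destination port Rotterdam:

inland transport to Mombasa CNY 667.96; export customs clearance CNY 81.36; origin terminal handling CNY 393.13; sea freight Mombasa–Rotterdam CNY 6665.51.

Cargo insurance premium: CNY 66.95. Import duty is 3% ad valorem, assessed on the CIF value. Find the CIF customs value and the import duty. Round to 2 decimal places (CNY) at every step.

CIF value: CNY 67790.01; import duty: CNY 2033.70

CIF = EXW price + pre-shipment costs + freight + insurance
CIF = 59915.10 + 667.96 + 81.36 + 393.13 + 6665.51 + 66.95 = 67790.01
Import duty = 67790.01 × 3% = 2033.70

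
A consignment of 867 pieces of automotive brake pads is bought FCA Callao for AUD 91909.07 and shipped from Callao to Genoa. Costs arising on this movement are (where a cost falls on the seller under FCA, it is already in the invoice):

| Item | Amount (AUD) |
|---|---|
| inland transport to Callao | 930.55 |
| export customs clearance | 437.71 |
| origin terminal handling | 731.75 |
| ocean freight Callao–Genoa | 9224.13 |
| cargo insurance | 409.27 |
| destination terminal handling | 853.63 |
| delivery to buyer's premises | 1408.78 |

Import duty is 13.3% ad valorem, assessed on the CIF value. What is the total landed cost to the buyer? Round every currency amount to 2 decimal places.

FCA: the seller delivers export-cleared goods to the carrier; the buyer bears costs from that point.
Already in the invoice (seller's account under FCA): inland to port, export clearance — exclude.
CIF value = FCA price + origin terminal + freight + insurance = 91909.07 + 731.75 + 9224.13 + 409.27 = 102274.22
Import duty = 102274.22 × 13.3% = 13602.47
Buyer bears: origin terminal 731.75 + freight 9224.13 + insurance 409.27 + destination terminal 853.63 + delivery 1408.78 + duty 13602.47 = 26230.03
Landed cost = invoice 91909.07 + 26230.03 = 118139.10

Total landed cost: AUD 118139.10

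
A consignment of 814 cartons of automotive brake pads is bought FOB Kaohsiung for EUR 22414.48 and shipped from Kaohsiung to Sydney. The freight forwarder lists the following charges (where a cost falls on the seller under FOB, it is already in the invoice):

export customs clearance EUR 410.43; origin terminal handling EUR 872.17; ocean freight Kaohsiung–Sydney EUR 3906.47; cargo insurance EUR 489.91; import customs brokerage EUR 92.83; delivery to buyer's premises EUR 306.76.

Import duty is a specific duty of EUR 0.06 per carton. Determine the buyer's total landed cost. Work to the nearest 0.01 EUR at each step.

Total landed cost: EUR 27259.29

FOB: the seller bears costs until goods are on board at the origin port; the buyer bears freight, insurance and all costs thereafter.
Already in the invoice (seller's account under FOB): export clearance, origin terminal — exclude.
CIF value = FOB price + freight + insurance = 22414.48 + 3906.47 + 489.91 = 26810.86
Import duty = 814 × 0.06 = 48.84
Buyer bears: freight 3906.47 + insurance 489.91 + brokerage 92.83 + delivery 306.76 + duty 48.84 = 4844.81
Landed cost = invoice 22414.48 + 4844.81 = 27259.29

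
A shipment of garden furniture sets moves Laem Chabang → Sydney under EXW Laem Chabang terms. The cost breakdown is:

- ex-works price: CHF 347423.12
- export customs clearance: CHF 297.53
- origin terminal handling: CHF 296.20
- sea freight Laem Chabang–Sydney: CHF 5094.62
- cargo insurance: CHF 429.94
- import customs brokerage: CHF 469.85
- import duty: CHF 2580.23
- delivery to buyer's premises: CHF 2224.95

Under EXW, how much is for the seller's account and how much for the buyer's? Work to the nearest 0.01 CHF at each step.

Seller: CHF 347423.12; buyer: CHF 11393.32

EXW: the seller makes goods available at their premises; the buyer bears all onward costs.
Seller's account: goods 347423.12 = 347423.12
Buyer's account: export clearance 297.53 + origin terminal 296.20 + freight 5094.62 + insurance 429.94 + brokerage 469.85 + duty 2580.23 + delivery 2224.95 = 11393.32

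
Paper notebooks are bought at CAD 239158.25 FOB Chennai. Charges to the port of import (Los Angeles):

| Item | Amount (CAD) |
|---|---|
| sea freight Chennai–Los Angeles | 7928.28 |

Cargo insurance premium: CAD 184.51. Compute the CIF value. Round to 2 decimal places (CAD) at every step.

CIF = FOB price + freight + insurance
CIF = 239158.25 + 7928.28 + 184.51 = 247271.04

CIF value: CAD 247271.04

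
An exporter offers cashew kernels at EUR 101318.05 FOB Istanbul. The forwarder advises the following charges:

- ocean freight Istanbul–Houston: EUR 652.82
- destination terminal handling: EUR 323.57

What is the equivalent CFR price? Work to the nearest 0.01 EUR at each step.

Not relevant to the conversion: destination terminal — on the buyer under both terms; not part of either seller's price.
From FOB to CFR, the seller additionally bears: freight.
CFR price = 101318.05 + 652.82 = 101970.87

CFR price: EUR 101970.87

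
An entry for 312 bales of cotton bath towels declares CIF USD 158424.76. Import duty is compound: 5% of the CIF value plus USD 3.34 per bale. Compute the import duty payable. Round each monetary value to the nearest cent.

Import duty: USD 8963.32

Ad valorem component: 158424.76 × 5% = 7921.24
Specific component: 312 × 3.34 = 1042.08
Import duty = 7921.24 + 1042.08 = 8963.32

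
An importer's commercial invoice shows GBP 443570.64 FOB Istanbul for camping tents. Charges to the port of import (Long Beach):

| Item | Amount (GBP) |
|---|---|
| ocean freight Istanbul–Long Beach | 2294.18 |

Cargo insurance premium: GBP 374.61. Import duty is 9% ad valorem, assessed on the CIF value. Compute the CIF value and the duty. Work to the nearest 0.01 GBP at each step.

CIF value: GBP 446239.43; import duty: GBP 40161.55

CIF = FOB price + freight + insurance
CIF = 443570.64 + 2294.18 + 374.61 = 446239.43
Import duty = 446239.43 × 9% = 40161.55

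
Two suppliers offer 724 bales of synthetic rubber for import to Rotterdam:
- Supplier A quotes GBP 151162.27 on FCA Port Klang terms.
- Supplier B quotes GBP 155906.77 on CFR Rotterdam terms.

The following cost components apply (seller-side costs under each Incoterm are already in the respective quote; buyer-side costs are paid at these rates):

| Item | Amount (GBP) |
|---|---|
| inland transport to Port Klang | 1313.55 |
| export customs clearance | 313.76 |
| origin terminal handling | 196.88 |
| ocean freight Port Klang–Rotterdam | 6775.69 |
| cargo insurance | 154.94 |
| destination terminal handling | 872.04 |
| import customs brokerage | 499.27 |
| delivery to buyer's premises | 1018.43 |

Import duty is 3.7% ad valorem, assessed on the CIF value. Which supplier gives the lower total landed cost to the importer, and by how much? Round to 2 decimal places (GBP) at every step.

Supplier A (FCA):
CIF value = FCA price + origin terminal + freight + insurance = 151162.27 + 196.88 + 6775.69 + 154.94 = 158289.78
Import duty = 158289.78 × 3.7% = 5856.72
Buyer bears (A): 196.88 + 6775.69 + 154.94 + 872.04 + 499.27 + 1018.43 = 9517.25
Landed cost (A) = invoice 151162.27 + 9517.25 + duty 5856.72 = 166536.24
Supplier B (CFR):
CIF value = CFR price + insurance = 155906.77 + 154.94 = 156061.71
Import duty = 156061.71 × 3.7% = 5774.28
Buyer bears (B): 154.94 + 872.04 + 499.27 + 1018.43 = 2544.68
Landed cost (B) = invoice 155906.77 + 2544.68 + duty 5774.28 = 164225.73
Difference = |166536.24 − 164225.73| = 2310.51

Supplier B is cheaper by GBP 2310.51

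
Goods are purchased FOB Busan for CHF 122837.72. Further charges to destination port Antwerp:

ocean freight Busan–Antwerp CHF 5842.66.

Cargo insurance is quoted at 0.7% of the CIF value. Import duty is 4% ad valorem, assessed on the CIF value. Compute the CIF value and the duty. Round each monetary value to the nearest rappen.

CIF value: CHF 129587.49; import duty: CHF 5183.50

Let C be the CIF value. C = FOB price + freight + 0.7% × C
C − 0.7% × C = 122837.72 + 5842.66
0.993 × C = 128680.38
C = 128680.38 / 0.993 = 129587.49
Insurance premium = 0.7% × 129587.49 = 907.11
Import duty = 129587.49 × 4% = 5183.50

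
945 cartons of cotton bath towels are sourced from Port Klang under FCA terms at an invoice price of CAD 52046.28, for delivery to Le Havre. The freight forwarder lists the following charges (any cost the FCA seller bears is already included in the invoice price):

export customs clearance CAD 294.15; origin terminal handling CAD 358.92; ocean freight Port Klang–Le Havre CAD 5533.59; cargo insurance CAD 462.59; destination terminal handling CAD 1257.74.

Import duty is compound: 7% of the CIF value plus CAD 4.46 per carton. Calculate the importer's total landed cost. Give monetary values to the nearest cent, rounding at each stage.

Total landed cost: CAD 67961.92

FCA: the seller delivers export-cleared goods to the carrier; the buyer bears costs from that point.
Already in the invoice (seller's account under FCA): export clearance — exclude.
CIF value = FCA price + origin terminal + freight + insurance = 52046.28 + 358.92 + 5533.59 + 462.59 = 58401.38
Ad valorem component: 58401.38 × 7% = 4088.10
Specific component: 945 × 4.46 = 4214.70
Import duty = 4088.10 + 4214.70 = 8302.80
Buyer bears: origin terminal 358.92 + freight 5533.59 + insurance 462.59 + destination terminal 1257.74 + duty 8302.80 = 15915.64
Landed cost = invoice 52046.28 + 15915.64 = 67961.92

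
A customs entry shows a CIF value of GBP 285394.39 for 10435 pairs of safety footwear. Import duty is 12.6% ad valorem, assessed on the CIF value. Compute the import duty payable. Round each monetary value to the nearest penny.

Import duty = 285394.39 × 12.6% = 35959.69

Import duty: GBP 35959.69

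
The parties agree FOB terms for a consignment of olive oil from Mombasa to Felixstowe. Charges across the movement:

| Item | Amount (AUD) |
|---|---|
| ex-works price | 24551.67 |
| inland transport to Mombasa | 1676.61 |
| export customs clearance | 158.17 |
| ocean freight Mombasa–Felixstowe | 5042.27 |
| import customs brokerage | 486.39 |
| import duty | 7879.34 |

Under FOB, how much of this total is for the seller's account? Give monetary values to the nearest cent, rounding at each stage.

FOB: the seller bears costs until goods are on board at the origin port; the buyer bears freight, insurance and all costs thereafter.
Seller's account: goods 24551.67 + inland to port 1676.61 + export clearance 158.17 = 26386.45
Buyer's account: freight 5042.27 + brokerage 486.39 + duty 7879.34 = 13408.00

Seller's account: AUD 26386.45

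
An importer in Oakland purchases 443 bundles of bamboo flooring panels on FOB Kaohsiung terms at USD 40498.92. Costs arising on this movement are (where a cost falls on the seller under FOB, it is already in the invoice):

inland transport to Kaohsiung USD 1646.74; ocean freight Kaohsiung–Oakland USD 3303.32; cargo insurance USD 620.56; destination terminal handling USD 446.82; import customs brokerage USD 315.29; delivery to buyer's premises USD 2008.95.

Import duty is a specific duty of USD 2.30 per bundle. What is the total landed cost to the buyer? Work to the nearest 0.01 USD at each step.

Total landed cost: USD 48212.76

FOB: the seller bears costs until goods are on board at the origin port; the buyer bears freight, insurance and all costs thereafter.
Already in the invoice (seller's account under FOB): inland to port — exclude.
CIF value = FOB price + freight + insurance = 40498.92 + 3303.32 + 620.56 = 44422.80
Import duty = 443 × 2.30 = 1018.90
Buyer bears: freight 3303.32 + insurance 620.56 + destination terminal 446.82 + brokerage 315.29 + delivery 2008.95 + duty 1018.90 = 7713.84
Landed cost = invoice 40498.92 + 7713.84 = 48212.76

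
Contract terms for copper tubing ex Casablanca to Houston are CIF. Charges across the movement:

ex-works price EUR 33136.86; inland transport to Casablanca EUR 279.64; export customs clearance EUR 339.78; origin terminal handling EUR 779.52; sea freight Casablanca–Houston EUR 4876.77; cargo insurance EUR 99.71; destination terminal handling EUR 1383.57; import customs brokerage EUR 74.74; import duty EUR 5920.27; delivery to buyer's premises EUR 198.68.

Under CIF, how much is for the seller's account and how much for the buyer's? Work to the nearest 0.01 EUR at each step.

Seller: EUR 39512.28; buyer: EUR 7577.26

CIF: the seller pays costs through ocean freight and marine insurance to the destination port.
Seller's account: goods 33136.86 + inland to port 279.64 + export clearance 339.78 + origin terminal 779.52 + freight 4876.77 + insurance 99.71 = 39512.28
Buyer's account: destination terminal 1383.57 + brokerage 74.74 + duty 5920.27 + delivery 198.68 = 7577.26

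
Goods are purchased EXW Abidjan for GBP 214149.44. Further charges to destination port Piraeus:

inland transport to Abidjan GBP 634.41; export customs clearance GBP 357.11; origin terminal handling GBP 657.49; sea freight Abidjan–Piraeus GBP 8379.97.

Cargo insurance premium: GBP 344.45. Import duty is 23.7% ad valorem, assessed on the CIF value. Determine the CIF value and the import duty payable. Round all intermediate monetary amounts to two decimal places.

CIF = EXW price + pre-shipment costs + freight + insurance
CIF = 214149.44 + 634.41 + 357.11 + 657.49 + 8379.97 + 344.45 = 224522.87
Import duty = 224522.87 × 23.7% = 53211.92

CIF value: GBP 224522.87; import duty: GBP 53211.92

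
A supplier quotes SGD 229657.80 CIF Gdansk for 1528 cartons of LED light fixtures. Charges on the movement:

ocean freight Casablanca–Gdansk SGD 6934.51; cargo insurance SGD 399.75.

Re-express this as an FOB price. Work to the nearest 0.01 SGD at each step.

FOB price: SGD 222323.54

From CIF to FOB, the seller no longer bears: freight, insurance.
FOB price = 229657.80 − 6934.51 − 399.75 = 222323.54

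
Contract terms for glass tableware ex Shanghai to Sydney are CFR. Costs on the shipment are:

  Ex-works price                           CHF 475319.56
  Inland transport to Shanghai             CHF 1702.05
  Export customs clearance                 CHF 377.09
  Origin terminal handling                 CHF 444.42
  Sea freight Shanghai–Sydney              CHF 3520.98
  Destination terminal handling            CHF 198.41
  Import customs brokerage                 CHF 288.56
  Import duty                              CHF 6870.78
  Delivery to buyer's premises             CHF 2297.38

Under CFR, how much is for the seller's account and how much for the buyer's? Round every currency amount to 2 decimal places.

Seller: CHF 481364.10; buyer: CHF 9655.13

CFR: the seller pays costs through ocean freight to the destination port, but not insurance.
Seller's account: goods 475319.56 + inland to port 1702.05 + export clearance 377.09 + origin terminal 444.42 + freight 3520.98 = 481364.10
Buyer's account: destination terminal 198.41 + brokerage 288.56 + duty 6870.78 + delivery 2297.38 = 9655.13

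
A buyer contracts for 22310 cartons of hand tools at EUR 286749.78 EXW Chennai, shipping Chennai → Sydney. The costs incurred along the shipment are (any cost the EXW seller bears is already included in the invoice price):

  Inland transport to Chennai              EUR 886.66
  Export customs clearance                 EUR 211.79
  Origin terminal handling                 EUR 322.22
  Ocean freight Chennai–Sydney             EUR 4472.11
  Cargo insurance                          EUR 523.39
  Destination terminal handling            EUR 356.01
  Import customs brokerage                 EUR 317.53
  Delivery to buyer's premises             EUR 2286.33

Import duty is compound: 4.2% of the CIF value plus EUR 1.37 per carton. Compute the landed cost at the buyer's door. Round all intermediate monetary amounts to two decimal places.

Total landed cost: EUR 339003.49

EXW: the seller makes goods available at their premises; the buyer bears all onward costs.
CIF value = EXW price + inland to port + export clearance + origin terminal + freight + insurance = 286749.78 + 886.66 + 211.79 + 322.22 + 4472.11 + 523.39 = 293165.95
Ad valorem component: 293165.95 × 4.2% = 12312.97
Specific component: 22310 × 1.37 = 30564.70
Import duty = 12312.97 + 30564.70 = 42877.67
Buyer bears: inland to port 886.66 + export clearance 211.79 + origin terminal 322.22 + freight 4472.11 + insurance 523.39 + destination terminal 356.01 + brokerage 317.53 + delivery 2286.33 + duty 42877.67 = 52253.71
Landed cost = invoice 286749.78 + 52253.71 = 339003.49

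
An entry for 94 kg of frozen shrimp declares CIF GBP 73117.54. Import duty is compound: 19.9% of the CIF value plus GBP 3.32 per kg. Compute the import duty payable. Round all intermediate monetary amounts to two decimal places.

Import duty: GBP 14862.47

Ad valorem component: 73117.54 × 19.9% = 14550.39
Specific component: 94 × 3.32 = 312.08
Import duty = 14550.39 + 312.08 = 14862.47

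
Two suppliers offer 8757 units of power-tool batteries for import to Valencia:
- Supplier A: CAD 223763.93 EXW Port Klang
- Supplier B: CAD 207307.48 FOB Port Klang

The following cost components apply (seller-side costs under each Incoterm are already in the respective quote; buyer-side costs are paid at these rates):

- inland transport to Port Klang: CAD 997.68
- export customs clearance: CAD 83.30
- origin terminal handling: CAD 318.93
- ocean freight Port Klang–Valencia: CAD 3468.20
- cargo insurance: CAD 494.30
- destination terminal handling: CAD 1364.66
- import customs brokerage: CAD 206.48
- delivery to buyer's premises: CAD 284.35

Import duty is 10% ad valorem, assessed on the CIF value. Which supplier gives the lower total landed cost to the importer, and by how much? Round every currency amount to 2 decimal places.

Supplier B is cheaper by CAD 19641.99

Supplier A (EXW):
CIF value = EXW price + inland to port + export clearance + origin terminal + freight + insurance = 223763.93 + 997.68 + 83.30 + 318.93 + 3468.20 + 494.30 = 229126.34
Import duty = 229126.34 × 10% = 22912.63
Buyer bears (A): 997.68 + 83.30 + 318.93 + 3468.20 + 494.30 + 1364.66 + 206.48 + 284.35 = 7217.90
Landed cost (A) = invoice 223763.93 + 7217.90 + duty 22912.63 = 253894.46
Supplier B (FOB):
CIF value = FOB price + freight + insurance = 207307.48 + 3468.20 + 494.30 = 211269.98
Import duty = 211269.98 × 10% = 21127.00
Buyer bears (B): 3468.20 + 494.30 + 1364.66 + 206.48 + 284.35 = 5817.99
Landed cost (B) = invoice 207307.48 + 5817.99 + duty 21127.00 = 234252.47
Difference = |253894.46 − 234252.47| = 19641.99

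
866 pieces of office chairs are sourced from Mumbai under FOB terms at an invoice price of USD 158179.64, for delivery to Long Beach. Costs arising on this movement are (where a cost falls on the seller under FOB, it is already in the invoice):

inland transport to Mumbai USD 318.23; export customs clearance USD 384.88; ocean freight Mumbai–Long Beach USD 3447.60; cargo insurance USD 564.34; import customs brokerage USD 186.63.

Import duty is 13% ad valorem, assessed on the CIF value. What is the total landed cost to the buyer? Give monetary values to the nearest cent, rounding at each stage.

Total landed cost: USD 183463.12

FOB: the seller bears costs until goods are on board at the origin port; the buyer bears freight, insurance and all costs thereafter.
Already in the invoice (seller's account under FOB): inland to port, export clearance — exclude.
CIF value = FOB price + freight + insurance = 158179.64 + 3447.60 + 564.34 = 162191.58
Import duty = 162191.58 × 13% = 21084.91
Buyer bears: freight 3447.60 + insurance 564.34 + brokerage 186.63 + duty 21084.91 = 25283.48
Landed cost = invoice 158179.64 + 25283.48 = 183463.12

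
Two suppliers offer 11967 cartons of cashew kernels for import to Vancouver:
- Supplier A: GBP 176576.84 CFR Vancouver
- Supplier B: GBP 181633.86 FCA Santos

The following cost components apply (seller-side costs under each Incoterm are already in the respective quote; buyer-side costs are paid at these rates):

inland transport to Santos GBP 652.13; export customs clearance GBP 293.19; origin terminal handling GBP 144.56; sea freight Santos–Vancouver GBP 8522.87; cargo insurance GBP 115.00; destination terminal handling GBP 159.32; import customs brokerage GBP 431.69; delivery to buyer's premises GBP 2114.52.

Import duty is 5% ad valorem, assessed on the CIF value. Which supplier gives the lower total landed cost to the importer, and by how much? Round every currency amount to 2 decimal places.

Supplier A (CFR):
CIF value = CFR price + insurance = 176576.84 + 115.00 = 176691.84
Import duty = 176691.84 × 5% = 8834.59
Buyer bears (A): 115.00 + 159.32 + 431.69 + 2114.52 = 2820.53
Landed cost (A) = invoice 176576.84 + 2820.53 + duty 8834.59 = 188231.96
Supplier B (FCA):
CIF value = FCA price + origin terminal + freight + insurance = 181633.86 + 144.56 + 8522.87 + 115.00 = 190416.29
Import duty = 190416.29 × 5% = 9520.81
Buyer bears (B): 144.56 + 8522.87 + 115.00 + 159.32 + 431.69 + 2114.52 = 11487.96
Landed cost (B) = invoice 181633.86 + 11487.96 + duty 9520.81 = 202642.63
Difference = |188231.96 − 202642.63| = 14410.67

Supplier A is cheaper by GBP 14410.67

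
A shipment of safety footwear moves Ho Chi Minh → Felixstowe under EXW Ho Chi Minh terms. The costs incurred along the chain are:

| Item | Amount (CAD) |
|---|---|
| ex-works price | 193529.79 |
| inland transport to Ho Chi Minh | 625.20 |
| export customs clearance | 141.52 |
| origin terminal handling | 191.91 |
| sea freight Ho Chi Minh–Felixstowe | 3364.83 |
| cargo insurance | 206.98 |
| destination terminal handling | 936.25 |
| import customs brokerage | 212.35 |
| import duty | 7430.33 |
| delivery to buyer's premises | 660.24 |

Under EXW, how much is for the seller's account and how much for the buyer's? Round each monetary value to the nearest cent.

EXW: the seller makes goods available at their premises; the buyer bears all onward costs.
Seller's account: goods 193529.79 = 193529.79
Buyer's account: inland to port 625.20 + export clearance 141.52 + origin terminal 191.91 + freight 3364.83 + insurance 206.98 + destination terminal 936.25 + brokerage 212.35 + duty 7430.33 + delivery 660.24 = 13769.61

Seller: CAD 193529.79; buyer: CAD 13769.61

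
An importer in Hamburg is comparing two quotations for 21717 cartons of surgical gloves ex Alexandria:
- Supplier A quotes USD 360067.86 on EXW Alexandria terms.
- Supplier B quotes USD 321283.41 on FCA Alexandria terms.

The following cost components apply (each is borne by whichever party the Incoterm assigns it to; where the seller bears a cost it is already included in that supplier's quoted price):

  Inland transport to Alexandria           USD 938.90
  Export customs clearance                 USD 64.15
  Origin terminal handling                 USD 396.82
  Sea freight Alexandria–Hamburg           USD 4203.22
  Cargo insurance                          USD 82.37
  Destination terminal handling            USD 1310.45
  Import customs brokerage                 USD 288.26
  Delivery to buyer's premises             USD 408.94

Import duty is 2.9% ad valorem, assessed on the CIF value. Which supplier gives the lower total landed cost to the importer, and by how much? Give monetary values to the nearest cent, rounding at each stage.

Supplier A (EXW):
CIF value = EXW price + inland to port + export clearance + origin terminal + freight + insurance = 360067.86 + 938.90 + 64.15 + 396.82 + 4203.22 + 82.37 = 365753.32
Import duty = 365753.32 × 2.9% = 10606.85
Buyer bears (A): 938.90 + 64.15 + 396.82 + 4203.22 + 82.37 + 1310.45 + 288.26 + 408.94 = 7693.11
Landed cost (A) = invoice 360067.86 + 7693.11 + duty 10606.85 = 378367.82
Supplier B (FCA):
CIF value = FCA price + origin terminal + freight + insurance = 321283.41 + 396.82 + 4203.22 + 82.37 = 325965.82
Import duty = 325965.82 × 2.9% = 9453.01
Buyer bears (B): 396.82 + 4203.22 + 82.37 + 1310.45 + 288.26 + 408.94 = 6690.06
Landed cost (B) = invoice 321283.41 + 6690.06 + duty 9453.01 = 337426.48
Difference = |378367.82 − 337426.48| = 40941.34

Supplier B is cheaper by USD 40941.34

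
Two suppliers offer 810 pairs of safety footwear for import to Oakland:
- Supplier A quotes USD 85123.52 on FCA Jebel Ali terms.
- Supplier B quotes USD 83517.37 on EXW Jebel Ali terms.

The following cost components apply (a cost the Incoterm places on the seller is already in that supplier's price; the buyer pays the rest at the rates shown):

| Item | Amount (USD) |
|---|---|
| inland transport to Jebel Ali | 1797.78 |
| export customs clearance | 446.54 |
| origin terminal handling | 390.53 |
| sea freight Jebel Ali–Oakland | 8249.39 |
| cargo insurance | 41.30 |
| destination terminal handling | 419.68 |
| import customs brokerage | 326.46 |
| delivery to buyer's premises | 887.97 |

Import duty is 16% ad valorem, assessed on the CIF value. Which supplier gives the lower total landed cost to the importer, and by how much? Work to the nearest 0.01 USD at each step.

Supplier A (FCA):
CIF value = FCA price + origin terminal + freight + insurance = 85123.52 + 390.53 + 8249.39 + 41.30 = 93804.74
Import duty = 93804.74 × 16% = 15008.76
Buyer bears (A): 390.53 + 8249.39 + 41.30 + 419.68 + 326.46 + 887.97 = 10315.33
Landed cost (A) = invoice 85123.52 + 10315.33 + duty 15008.76 = 110447.61
Supplier B (EXW):
CIF value = EXW price + inland to port + export clearance + origin terminal + freight + insurance = 83517.37 + 1797.78 + 446.54 + 390.53 + 8249.39 + 41.30 = 94442.91
Import duty = 94442.91 × 16% = 15110.87
Buyer bears (B): 1797.78 + 446.54 + 390.53 + 8249.39 + 41.30 + 419.68 + 326.46 + 887.97 = 12559.65
Landed cost (B) = invoice 83517.37 + 12559.65 + duty 15110.87 = 111187.89
Difference = |110447.61 − 111187.89| = 740.28

Supplier A is cheaper by USD 740.28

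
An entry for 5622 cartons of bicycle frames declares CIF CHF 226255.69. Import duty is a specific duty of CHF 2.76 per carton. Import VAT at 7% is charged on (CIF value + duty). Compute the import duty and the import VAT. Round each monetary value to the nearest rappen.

Import duty: CHF 15516.72; import VAT: CHF 16924.07

Import duty = 5622 × 2.76 = 15516.72
VAT base = CIF + duty = 226255.69 + 15516.72 = 241772.41
Import VAT = 241772.41 × 7% = 16924.07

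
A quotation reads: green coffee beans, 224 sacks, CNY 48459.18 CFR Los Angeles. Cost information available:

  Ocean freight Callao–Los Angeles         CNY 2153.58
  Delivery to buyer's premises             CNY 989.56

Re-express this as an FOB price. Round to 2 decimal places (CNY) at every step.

Not relevant to the conversion: delivery — on the buyer under both terms; not part of either seller's price.
From CFR to FOB, the seller no longer bears: freight.
FOB price = 48459.18 − 2153.58 = 46305.60

FOB price: CNY 46305.60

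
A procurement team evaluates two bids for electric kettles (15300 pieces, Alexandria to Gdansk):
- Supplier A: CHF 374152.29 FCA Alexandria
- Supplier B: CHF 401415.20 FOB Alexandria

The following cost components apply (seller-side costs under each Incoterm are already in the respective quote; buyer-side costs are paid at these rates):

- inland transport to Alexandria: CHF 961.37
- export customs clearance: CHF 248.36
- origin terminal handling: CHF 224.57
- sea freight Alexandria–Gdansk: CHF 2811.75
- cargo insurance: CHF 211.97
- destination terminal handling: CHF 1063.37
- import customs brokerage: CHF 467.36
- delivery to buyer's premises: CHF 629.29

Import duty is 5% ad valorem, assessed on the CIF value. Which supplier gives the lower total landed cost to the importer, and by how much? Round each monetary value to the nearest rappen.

Supplier A (FCA):
CIF value = FCA price + origin terminal + freight + insurance = 374152.29 + 224.57 + 2811.75 + 211.97 = 377400.58
Import duty = 377400.58 × 5% = 18870.03
Buyer bears (A): 224.57 + 2811.75 + 211.97 + 1063.37 + 467.36 + 629.29 = 5408.31
Landed cost (A) = invoice 374152.29 + 5408.31 + duty 18870.03 = 398430.63
Supplier B (FOB):
CIF value = FOB price + freight + insurance = 401415.20 + 2811.75 + 211.97 = 404438.92
Import duty = 404438.92 × 5% = 20221.95
Buyer bears (B): 2811.75 + 211.97 + 1063.37 + 467.36 + 629.29 = 5183.74
Landed cost (B) = invoice 401415.20 + 5183.74 + duty 20221.95 = 426820.89
Difference = |398430.63 − 426820.89| = 28390.26

Supplier A is cheaper by CHF 28390.26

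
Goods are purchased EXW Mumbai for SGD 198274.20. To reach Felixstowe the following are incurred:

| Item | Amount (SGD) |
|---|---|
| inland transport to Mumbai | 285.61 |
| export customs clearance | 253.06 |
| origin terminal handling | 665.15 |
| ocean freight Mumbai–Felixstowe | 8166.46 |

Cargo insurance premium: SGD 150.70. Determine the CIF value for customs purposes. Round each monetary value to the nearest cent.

CIF = EXW price + pre-shipment costs + freight + insurance
CIF = 198274.20 + 285.61 + 253.06 + 665.15 + 8166.46 + 150.70 = 207795.18

CIF value: SGD 207795.18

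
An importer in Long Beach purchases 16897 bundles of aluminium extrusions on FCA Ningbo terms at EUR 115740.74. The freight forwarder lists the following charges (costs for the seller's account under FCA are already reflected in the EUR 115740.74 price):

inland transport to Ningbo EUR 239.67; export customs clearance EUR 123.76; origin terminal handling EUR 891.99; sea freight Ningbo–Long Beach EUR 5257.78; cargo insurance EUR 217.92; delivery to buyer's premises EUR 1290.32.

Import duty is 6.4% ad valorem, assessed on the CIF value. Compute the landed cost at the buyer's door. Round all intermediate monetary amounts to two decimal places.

FCA: the seller delivers export-cleared goods to the carrier; the buyer bears costs from that point.
Already in the invoice (seller's account under FCA): inland to port, export clearance — exclude.
CIF value = FCA price + origin terminal + freight + insurance = 115740.74 + 891.99 + 5257.78 + 217.92 = 122108.43
Import duty = 122108.43 × 6.4% = 7814.94
Buyer bears: origin terminal 891.99 + freight 5257.78 + insurance 217.92 + delivery 1290.32 + duty 7814.94 = 15472.95
Landed cost = invoice 115740.74 + 15472.95 = 131213.69

Total landed cost: EUR 131213.69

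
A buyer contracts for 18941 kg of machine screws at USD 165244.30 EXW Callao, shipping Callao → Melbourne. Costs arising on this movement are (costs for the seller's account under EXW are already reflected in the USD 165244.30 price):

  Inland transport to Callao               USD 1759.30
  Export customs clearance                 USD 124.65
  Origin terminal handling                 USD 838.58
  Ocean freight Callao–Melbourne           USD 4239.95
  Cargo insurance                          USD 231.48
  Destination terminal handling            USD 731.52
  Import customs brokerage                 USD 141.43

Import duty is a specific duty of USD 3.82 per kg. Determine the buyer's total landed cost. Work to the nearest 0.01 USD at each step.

Total landed cost: USD 245665.83

EXW: the seller makes goods available at their premises; the buyer bears all onward costs.
CIF value = EXW price + inland to port + export clearance + origin terminal + freight + insurance = 165244.30 + 1759.30 + 124.65 + 838.58 + 4239.95 + 231.48 = 172438.26
Import duty = 18941 × 3.82 = 72354.62
Buyer bears: inland to port 1759.30 + export clearance 124.65 + origin terminal 838.58 + freight 4239.95 + insurance 231.48 + destination terminal 731.52 + brokerage 141.43 + duty 72354.62 = 80421.53
Landed cost = invoice 165244.30 + 80421.53 = 245665.83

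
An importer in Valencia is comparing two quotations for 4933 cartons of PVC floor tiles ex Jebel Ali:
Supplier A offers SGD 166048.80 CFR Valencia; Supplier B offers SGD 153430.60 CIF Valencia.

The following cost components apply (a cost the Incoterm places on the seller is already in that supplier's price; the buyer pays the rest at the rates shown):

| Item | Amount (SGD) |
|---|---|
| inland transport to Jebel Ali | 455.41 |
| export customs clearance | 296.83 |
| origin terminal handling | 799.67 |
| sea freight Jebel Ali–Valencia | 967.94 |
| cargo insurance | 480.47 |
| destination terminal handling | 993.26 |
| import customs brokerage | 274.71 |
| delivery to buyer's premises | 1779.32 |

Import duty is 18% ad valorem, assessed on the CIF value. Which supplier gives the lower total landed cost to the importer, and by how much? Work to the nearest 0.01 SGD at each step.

Supplier A (CFR):
CIF value = CFR price + insurance = 166048.80 + 480.47 = 166529.27
Import duty = 166529.27 × 18% = 29975.27
Buyer bears (A): 480.47 + 993.26 + 274.71 + 1779.32 = 3527.76
Landed cost (A) = invoice 166048.80 + 3527.76 + duty 29975.27 = 199551.83
Supplier B (CIF):
The CIF price already equals the CIF value: 153430.60
Import duty = 153430.60 × 18% = 27617.51
Buyer bears (B): 993.26 + 274.71 + 1779.32 = 3047.29
Landed cost (B) = invoice 153430.60 + 3047.29 + duty 27617.51 = 184095.40
Difference = |199551.83 − 184095.40| = 15456.43

Supplier B is cheaper by SGD 15456.43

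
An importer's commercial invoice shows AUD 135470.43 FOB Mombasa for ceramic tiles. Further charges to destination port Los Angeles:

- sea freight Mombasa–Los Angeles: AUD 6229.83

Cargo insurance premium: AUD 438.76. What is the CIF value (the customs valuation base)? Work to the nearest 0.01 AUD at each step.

CIF = FOB price + freight + insurance
CIF = 135470.43 + 6229.83 + 438.76 = 142139.02

CIF value: AUD 142139.02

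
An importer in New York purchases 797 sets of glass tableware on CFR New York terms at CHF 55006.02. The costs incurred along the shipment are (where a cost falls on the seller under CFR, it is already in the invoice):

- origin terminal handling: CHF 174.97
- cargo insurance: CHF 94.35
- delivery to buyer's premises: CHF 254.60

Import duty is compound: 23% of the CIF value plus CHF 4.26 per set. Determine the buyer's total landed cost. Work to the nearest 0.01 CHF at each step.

CFR: the seller pays costs through ocean freight to the destination port, but not insurance.
Already in the invoice (seller's account under CFR): origin terminal — exclude.
CIF value = CFR price + insurance = 55006.02 + 94.35 = 55100.37
Ad valorem component: 55100.37 × 23% = 12673.09
Specific component: 797 × 4.26 = 3395.22
Import duty = 12673.09 + 3395.22 = 16068.31
Buyer bears: insurance 94.35 + delivery 254.60 + duty 16068.31 = 16417.26
Landed cost = invoice 55006.02 + 16417.26 = 71423.28

Total landed cost: CHF 71423.28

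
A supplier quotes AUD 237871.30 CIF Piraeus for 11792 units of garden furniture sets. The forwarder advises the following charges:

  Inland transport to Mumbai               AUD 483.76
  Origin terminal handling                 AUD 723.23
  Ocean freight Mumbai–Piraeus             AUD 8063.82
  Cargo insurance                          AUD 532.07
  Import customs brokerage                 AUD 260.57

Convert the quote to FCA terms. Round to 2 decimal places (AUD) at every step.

FCA price: AUD 228552.18

Not relevant to the conversion: inland to port — on the seller under both CIF and FCA; already in the CIF price and stays in the FCA price. brokerage — on the buyer under both terms; not part of either seller's price.
From CIF to FCA, the seller no longer bears: origin terminal, freight, insurance.
FCA price = 237871.30 − 723.23 − 8063.82 − 532.07 = 228552.18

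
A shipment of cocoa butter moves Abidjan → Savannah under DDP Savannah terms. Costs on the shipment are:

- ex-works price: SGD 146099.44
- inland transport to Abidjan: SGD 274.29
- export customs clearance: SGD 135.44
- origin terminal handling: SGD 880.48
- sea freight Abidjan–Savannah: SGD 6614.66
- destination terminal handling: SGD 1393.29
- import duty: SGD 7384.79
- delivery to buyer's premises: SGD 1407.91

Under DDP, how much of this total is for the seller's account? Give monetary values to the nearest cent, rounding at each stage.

Seller's account: SGD 164190.30

DDP: the seller bears all costs including import duty.
Seller's account: goods 146099.44 + inland to port 274.29 + export clearance 135.44 + origin terminal 880.48 + freight 6614.66 + destination terminal 1393.29 + duty 7384.79 + delivery 1407.91 = 164190.30
Buyer's account: 0.00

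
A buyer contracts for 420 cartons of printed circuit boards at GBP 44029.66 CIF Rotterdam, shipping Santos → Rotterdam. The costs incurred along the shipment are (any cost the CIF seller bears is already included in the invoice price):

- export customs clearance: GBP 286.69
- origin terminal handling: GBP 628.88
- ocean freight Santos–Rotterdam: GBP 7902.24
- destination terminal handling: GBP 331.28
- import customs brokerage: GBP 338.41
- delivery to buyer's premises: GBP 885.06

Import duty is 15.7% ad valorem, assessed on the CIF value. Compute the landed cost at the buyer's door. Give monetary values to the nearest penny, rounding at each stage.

Total landed cost: GBP 52497.07

CIF: the seller pays costs through ocean freight and marine insurance to the destination port.
Already in the invoice (seller's account under CIF): export clearance, origin terminal, freight — exclude.
The CIF price already equals the CIF value: 44029.66
Import duty = 44029.66 × 15.7% = 6912.66
Buyer bears: destination terminal 331.28 + brokerage 338.41 + delivery 885.06 + duty 6912.66 = 8467.41
Landed cost = invoice 44029.66 + 8467.41 = 52497.07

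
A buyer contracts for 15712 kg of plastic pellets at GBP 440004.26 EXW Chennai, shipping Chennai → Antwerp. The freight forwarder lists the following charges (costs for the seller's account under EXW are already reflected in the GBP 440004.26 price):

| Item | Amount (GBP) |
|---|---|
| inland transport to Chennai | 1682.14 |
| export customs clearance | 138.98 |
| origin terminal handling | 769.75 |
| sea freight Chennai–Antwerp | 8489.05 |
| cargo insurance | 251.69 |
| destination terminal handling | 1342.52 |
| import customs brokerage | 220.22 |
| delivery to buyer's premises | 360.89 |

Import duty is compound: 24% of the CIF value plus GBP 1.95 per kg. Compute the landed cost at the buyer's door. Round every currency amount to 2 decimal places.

EXW: the seller makes goods available at their premises; the buyer bears all onward costs.
CIF value = EXW price + inland to port + export clearance + origin terminal + freight + insurance = 440004.26 + 1682.14 + 138.98 + 769.75 + 8489.05 + 251.69 = 451335.87
Ad valorem component: 451335.87 × 24% = 108320.61
Specific component: 15712 × 1.95 = 30638.40
Import duty = 108320.61 + 30638.40 = 138959.01
Buyer bears: inland to port 1682.14 + export clearance 138.98 + origin terminal 769.75 + freight 8489.05 + insurance 251.69 + destination terminal 1342.52 + brokerage 220.22 + delivery 360.89 + duty 138959.01 = 152214.25
Landed cost = invoice 440004.26 + 152214.25 = 592218.51

Total landed cost: GBP 592218.51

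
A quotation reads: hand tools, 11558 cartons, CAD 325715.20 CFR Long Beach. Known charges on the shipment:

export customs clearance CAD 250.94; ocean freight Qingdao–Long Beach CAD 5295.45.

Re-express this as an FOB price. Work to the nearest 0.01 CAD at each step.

Not relevant to the conversion: export clearance — on the seller under both CFR and FOB; already in the CFR price and stays in the FOB price.
From CFR to FOB, the seller no longer bears: freight.
FOB price = 325715.20 − 5295.45 = 320419.75

FOB price: CAD 320419.75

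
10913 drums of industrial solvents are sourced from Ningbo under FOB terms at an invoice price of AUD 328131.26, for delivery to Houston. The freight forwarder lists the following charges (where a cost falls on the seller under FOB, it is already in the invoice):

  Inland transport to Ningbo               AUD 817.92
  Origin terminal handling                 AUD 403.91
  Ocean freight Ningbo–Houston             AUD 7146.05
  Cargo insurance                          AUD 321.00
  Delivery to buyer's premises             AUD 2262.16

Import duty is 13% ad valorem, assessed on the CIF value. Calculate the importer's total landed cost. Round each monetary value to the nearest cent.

Total landed cost: AUD 381488.25

FOB: the seller bears costs until goods are on board at the origin port; the buyer bears freight, insurance and all costs thereafter.
Already in the invoice (seller's account under FOB): inland to port, origin terminal — exclude.
CIF value = FOB price + freight + insurance = 328131.26 + 7146.05 + 321.00 = 335598.31
Import duty = 335598.31 × 13% = 43627.78
Buyer bears: freight 7146.05 + insurance 321.00 + delivery 2262.16 + duty 43627.78 = 53356.99
Landed cost = invoice 328131.26 + 53356.99 = 381488.25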